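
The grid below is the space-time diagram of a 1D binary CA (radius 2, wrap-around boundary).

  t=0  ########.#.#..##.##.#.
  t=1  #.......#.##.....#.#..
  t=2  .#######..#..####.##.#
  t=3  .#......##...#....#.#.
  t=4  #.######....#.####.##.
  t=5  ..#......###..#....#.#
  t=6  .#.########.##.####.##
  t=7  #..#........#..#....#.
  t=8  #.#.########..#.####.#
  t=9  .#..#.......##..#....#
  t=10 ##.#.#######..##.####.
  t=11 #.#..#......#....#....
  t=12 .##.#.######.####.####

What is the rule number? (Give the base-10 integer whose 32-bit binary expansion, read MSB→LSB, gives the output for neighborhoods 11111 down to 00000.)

114640271

  ##### -> .   bit 31 = 0  t=0,i=2
  ####. -> .   bit 30 = 0  t=0,i=6
  ###.# -> .   bit 29 = 0  t=0,i=7
  ###.. -> .   bit 28 = 0  t=2,i=7
  ##.## -> .   bit 27 = 0  t=0,i=16
  ##.#. -> #   bit 26 = 1  t=0,i=8
  ##..# -> #   bit 25 = 1  t=2,i=8
  ##... -> .   bit 24 = 0  t=1,i=12
  #.### -> #   bit 23 = 1  t=0,i=0
  #.##. -> #   bit 22 = 1  t=0,i=17
  #.#.# -> .   bit 21 = 0  t=0,i=9
  #.#.. -> #   bit 20 = 1  t=0,i=11
  #..## -> .   bit 19 = 0  t=0,i=13
  #..#. -> #   bit 18 = 1  t=1,i=21
  #...# -> .   bit 17 = 0  t=3,i=11
  #.... -> #   bit 16 = 1  t=1,i=2
  .#### -> .   bit 15 = 0  t=0,i=1
  .###. -> #   bit 14 = 1  t=5,i=10
  .##.# -> .   bit 13 = 0  t=0,i=15
  .##.. -> .   bit 12 = 0  t=1,i=11
  .#.## -> .   bit 11 = 0  t=0,i=21
  .#.#. -> #   bit 10 = 1  t=0,i=10
  .#..# -> .   bit 9 = 0  t=0,i=12
  .#... -> #   bit 8 = 1  t=1,i=1
  ..### -> #   bit 7 = 1  t=2,i=13
  ..##. -> .   bit 6 = 0  t=0,i=14
  ..#.# -> .   bit 5 = 0  t=1,i=8
  ..#.. -> .   bit 4 = 0  t=1,i=0
  ...## -> #   bit 3 = 1  t=3,i=7
  ...#. -> #   bit 2 = 1  t=1,i=7
  ....# -> #   bit 1 = 1  t=1,i=6
  ..... -> #   bit 0 = 1  t=1,i=3
  bits 00000110110101010100010110001111 = 114640271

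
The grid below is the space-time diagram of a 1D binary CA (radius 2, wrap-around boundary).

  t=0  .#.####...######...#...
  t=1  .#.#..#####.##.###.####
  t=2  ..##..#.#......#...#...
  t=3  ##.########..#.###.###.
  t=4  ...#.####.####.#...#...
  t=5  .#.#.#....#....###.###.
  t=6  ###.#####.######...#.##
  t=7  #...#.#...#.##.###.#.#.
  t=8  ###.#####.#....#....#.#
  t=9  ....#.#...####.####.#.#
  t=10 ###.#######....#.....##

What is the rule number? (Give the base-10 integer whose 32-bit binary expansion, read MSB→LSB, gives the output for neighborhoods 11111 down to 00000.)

2476152250

  #####|#  b31=1 t=0,i=12
  ####.|.  b30=0 t=0,i=5
  ###.#|.  b29=0 t=1,i=10
  ###..|#  b28=1 t=0,i=6
  ##.##|.  b27=0 t=1,i=11
  ##.#.|.  b26=0 t=1,i=0
  ##..#|#  b25=1 t=2,i=4
  ##...|#  b24=1 t=0,i=7
  #.###|#  b23=1 t=0,i=3
  #.##.|.  b22=0 t=1,i=12
  #.#.#|.  b21=0 t=1,i=1
  #.#..|#  b20=1 t=1,i=3
  #..##|.  b19=0 t=1,i=5
  #..#.|#  b18=1 t=2,i=5
  #...#|#  b17=1 t=0,i=8
  #....|#  b16=1 t=0,i=21
  .####|.  b15=0 t=0,i=4
  .###.|.  b14=0 t=1,i=16
  .##.#|.  b13=0 t=1,i=13
  .##..|#  b12=1 t=2,i=3
  .#.##|.  b11=0 t=0,i=2
  .#.#.|#  b10=1 t=1,i=2
  .#..#|.  b9=0 t=1,i=4
  .#...|#  b8=1 t=0,i=20
  ..###|#  b7=1 t=0,i=10
  ..##.|.  b6=0 t=2,i=2
  ..#.#|#  b5=1 t=0,i=1
  ..#..|#  b4=1 t=0,i=19
  ...##|#  b3=1 t=0,i=9
  ...#.|.  b2=0 t=0,i=0
  ....#|#  b1=1 t=0,i=22
  .....|.  b0=0 t=2,i=11
  bits 10010011100101110001010110111010 = 2476152250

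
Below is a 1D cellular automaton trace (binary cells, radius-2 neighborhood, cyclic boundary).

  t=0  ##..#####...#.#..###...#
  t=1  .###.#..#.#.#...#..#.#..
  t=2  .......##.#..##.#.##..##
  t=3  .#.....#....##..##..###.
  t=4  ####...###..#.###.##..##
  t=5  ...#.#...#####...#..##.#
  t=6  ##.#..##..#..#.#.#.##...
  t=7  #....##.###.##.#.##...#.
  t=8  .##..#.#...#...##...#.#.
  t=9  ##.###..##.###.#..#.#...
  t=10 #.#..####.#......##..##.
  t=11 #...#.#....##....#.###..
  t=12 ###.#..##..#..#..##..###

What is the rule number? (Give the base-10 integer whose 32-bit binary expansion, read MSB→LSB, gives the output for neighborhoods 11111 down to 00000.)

439322992

  nb #####: next=.  (t=0,i=6, bit31=0)
  nb ####.: next=.  (t=0,i=7, bit30=0)
  nb ###.#: next=.  (t=1,i=3, bit29=0)
  nb ###..: next=#  (t=0,i=1, bit28=1)
  nb ##.##: next=#  (t=4,i=17, bit27=1)
  nb ##.#.: next=.  (t=1,i=4, bit26=0)
  nb ##..#: next=#  (t=0,i=2, bit25=1)
  nb ##...: next=.  (t=0,i=9, bit24=0)
  nb #.###: next=.  (t=4,i=14, bit23=0)
  nb #.##.: next=.  (t=2,i=18, bit22=0)
  nb #.#.#: next=#  (t=1,i=10, bit21=1)
  nb #.#..: next=.  (t=0,i=14, bit20=0)
  nb #..##: next=#  (t=0,i=3, bit19=1)
  nb #..#.: next=#  (t=1,i=7, bit18=1)
  nb #...#: next=#  (t=0,i=10, bit17=1)
  nb #....: next=#  (t=2,i=1, bit16=1)
  nb .####: next=#  (t=0,i=5, bit15=1)
  nb .###.: next=.  (t=0,i=0, bit14=0)
  nb .##.#: next=.  (t=2,i=8, bit13=0)
  nb .##..: next=.  (t=2,i=19, bit12=0)
  nb .#.##: next=#  (t=2,i=17, bit11=1)
  nb .#.#.: next=.  (t=0,i=13, bit10=0)
  nb .#..#: next=.  (t=0,i=15, bit9=0)
  nb .#...: next=#  (t=1,i=13, bit8=1)
  nb ..###: next=.  (t=0,i=4, bit7=0)
  nb ..##.: next=#  (t=2,i=7, bit6=1)
  nb ..#.#: next=#  (t=0,i=12, bit5=1)
  nb ..#..: next=#  (t=1,i=16, bit4=1)
  nb ...##: next=.  (t=0,i=22, bit3=0)
  nb ...#.: next=.  (t=0,i=11, bit2=0)
  nb ....#: next=.  (t=2,i=5, bit1=0)
  nb .....: next=.  (t=2,i=2, bit0=0)
  bits 00011010001011111000100101110000 = 439322992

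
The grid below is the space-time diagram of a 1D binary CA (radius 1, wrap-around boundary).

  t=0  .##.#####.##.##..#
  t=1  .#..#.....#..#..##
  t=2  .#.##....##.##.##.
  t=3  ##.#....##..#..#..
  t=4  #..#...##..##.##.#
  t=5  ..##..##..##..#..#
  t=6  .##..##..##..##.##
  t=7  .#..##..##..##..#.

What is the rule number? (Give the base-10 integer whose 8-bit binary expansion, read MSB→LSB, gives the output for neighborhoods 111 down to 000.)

14

  nb ###: next=.  (t=0,i=5, bit7=0)
  nb ##.: next=.  (t=0,i=2, bit6=0)
  nb #.#: next=.  (t=0,i=0, bit5=0)
  nb #..: next=.  (t=0,i=15, bit4=0)
  nb .##: next=#  (t=0,i=1, bit3=1)
  nb .#.: next=#  (t=0,i=17, bit2=1)
  nb ..#: next=#  (t=0,i=16, bit1=1)
  nb ...: next=.  (t=1,i=6, bit0=0)
  bits 00001110 = 14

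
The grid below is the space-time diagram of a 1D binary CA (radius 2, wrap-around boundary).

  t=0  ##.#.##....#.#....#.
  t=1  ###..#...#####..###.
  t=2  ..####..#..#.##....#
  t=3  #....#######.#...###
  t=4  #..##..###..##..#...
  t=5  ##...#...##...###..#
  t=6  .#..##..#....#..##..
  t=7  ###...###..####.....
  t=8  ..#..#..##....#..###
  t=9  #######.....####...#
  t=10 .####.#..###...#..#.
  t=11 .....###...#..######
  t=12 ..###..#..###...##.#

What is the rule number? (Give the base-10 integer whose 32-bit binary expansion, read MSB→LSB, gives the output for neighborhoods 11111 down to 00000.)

  #####|#  b31=1 t=1,i=11
  ####.|.  b30=0 t=1,i=12
  ###.#|.  b29=0 t=1,i=18
  ###..|#  b28=1 t=1,i=2
  ##.##|#  b27=1 t=1,i=19
  ##.#.|#  b26=1 t=0,i=2
  ##..#|#  b25=1 t=1,i=3
  ##...|.  b24=0 t=0,i=7
  #.###|.  b23=0 t=1,i=0
  #.##.|#  b22=1 t=0,i=0
  #.#.#|.  b21=0 t=0,i=3
  #.#..|#  b20=1 t=0,i=13
  #..##|.  b19=0 t=1,i=15
  #..#.|#  b18=1 t=1,i=4
  #...#|.  b17=0 t=1,i=7
  #....|.  b16=0 t=0,i=8
  .####|.  b15=0 t=1,i=10
  .###.|.  b14=0 t=1,i=1
  .##.#|#  b13=1 t=0,i=1
  .##..|.  b12=0 t=0,i=6
  .#.##|.  b11=0 t=0,i=4
  .#.#.|#  b10=1 t=0,i=12
  .#..#|#  b9=1 t=2,i=0
  .#...|.  b8=0 t=0,i=14
  ..###|.  b7=0 t=1,i=9
  ..##.|.  b6=0 t=4,i=3
  ..#.#|#  b5=1 t=0,i=11
  ..#..|#  b4=1 t=1,i=5
  ...##|#  b3=1 t=1,i=8
  ...#.|#  b2=1 t=0,i=10
  ....#|#  b1=1 t=0,i=9
  .....|#  b0=1 t=7,i=17
  bits 10011110010101000010011000111111 = 2656314943

2656314943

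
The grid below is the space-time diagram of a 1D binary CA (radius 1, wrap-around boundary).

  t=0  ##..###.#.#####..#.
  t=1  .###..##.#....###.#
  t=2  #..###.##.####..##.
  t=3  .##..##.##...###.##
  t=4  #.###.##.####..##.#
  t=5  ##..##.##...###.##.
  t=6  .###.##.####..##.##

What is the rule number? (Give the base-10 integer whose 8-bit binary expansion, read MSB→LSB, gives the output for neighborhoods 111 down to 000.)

115

  ### -> .   bit 7 = 0  t=0,i=5
  ##. -> #   bit 6 = 1  t=0,i=1
  #.# -> #   bit 5 = 1  t=0,i=7
  #.. -> #   bit 4 = 1  t=0,i=2
  .## -> .   bit 3 = 0  t=0,i=0
  .#. -> .   bit 2 = 0  t=0,i=8
  ..# -> #   bit 1 = 1  t=0,i=3
  ... -> #   bit 0 = 1  t=1,i=11
  bits 01110011 = 115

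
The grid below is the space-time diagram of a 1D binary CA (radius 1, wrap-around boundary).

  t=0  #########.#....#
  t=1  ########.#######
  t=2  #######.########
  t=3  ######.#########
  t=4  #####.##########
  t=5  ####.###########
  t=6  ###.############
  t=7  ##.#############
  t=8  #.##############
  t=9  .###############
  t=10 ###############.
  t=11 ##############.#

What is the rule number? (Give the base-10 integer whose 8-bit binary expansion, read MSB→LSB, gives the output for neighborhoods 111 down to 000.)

191

  nb ###: next=#  (t=0,i=0, bit7=1)
  nb ##.: next=.  (t=0,i=8, bit6=0)
  nb #.#: next=#  (t=0,i=9, bit5=1)
  nb #..: next=#  (t=0,i=11, bit4=1)
  nb .##: next=#  (t=0,i=15, bit3=1)
  nb .#.: next=#  (t=0,i=10, bit2=1)
  nb ..#: next=#  (t=0,i=14, bit1=1)
  nb ...: next=#  (t=0,i=12, bit0=1)
  bits 10111111 = 191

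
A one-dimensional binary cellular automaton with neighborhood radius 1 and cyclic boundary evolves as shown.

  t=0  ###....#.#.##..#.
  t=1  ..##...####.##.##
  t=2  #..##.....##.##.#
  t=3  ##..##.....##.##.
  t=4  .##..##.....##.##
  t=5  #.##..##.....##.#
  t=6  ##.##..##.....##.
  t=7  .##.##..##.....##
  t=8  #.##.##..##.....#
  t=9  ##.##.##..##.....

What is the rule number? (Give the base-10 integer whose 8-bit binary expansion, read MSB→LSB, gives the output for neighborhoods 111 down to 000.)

  ### -> .   bit 7 = 0  t=0,i=1
  ##. -> #   bit 6 = 1  t=0,i=2
  #.# -> #   bit 5 = 1  t=0,i=8
  #.. -> #   bit 4 = 1  t=0,i=3
  .## -> .   bit 3 = 0  t=0,i=0
  .#. -> #   bit 2 = 1  t=0,i=7
  ..# -> .   bit 1 = 0  t=0,i=6
  ... -> .   bit 0 = 0  t=0,i=4
  bits 01110100 = 116

116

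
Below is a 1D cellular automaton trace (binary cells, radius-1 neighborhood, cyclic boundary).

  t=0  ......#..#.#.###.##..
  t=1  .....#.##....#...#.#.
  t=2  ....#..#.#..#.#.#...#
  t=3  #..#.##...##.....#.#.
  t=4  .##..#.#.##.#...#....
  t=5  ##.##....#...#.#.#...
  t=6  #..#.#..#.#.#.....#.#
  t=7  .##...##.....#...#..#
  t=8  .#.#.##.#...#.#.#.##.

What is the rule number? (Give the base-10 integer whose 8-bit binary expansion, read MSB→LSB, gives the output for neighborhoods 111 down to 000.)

26

  [7] ### => .  t=0,i=14
  [6] ##. => .  t=0,i=15
  [5] #.# => .  t=0,i=10
  [4] #.. => #  t=0,i=7
  [3] .## => #  t=0,i=13
  [2] .#. => .  t=0,i=6
  [1] ..# => #  t=0,i=5
  [0] ... => .  t=0,i=0
  bits 00011010 = 26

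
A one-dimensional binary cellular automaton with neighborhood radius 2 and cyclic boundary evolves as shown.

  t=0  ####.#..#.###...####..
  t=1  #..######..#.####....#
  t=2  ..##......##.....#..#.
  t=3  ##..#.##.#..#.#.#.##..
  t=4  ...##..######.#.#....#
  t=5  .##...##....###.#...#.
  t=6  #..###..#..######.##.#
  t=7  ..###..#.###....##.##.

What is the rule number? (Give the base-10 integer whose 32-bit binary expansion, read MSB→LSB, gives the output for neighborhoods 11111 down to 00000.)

  ##### -> .   bit 31 = 0  t=1,i=5
  ####. -> .   bit 30 = 0  t=0,i=2
  ###.# -> #   bit 29 = 1  t=0,i=3
  ###.. -> .   bit 28 = 0  t=0,i=12
  ##.## -> #   bit 27 = 1  t=6,i=17
  ##.#. -> #   bit 26 = 1  t=0,i=4
  ##..# -> .   bit 25 = 0  t=0,i=20
  ##... -> #   bit 24 = 1  t=0,i=13
  #.### -> .   bit 23 = 0  t=0,i=10
  #.##. -> .   bit 22 = 0  t=3,i=6
  #.#.# -> #   bit 21 = 1  t=3,i=14
  #.#.. -> #   bit 20 = 1  t=0,i=5
  #..## -> #   bit 19 = 1  t=0,i=21
  #..#. -> #   bit 18 = 1  t=0,i=7
  #...# -> #   bit 17 = 1  t=0,i=14
  #.... -> .   bit 16 = 0  t=1,i=18
  .#### -> .   bit 15 = 0  t=0,i=1
  .###. -> #   bit 14 = 1  t=0,i=11
  .##.# -> #   bit 13 = 1  t=3,i=7
  .##.. -> .   bit 12 = 0  t=1,i=0
  .#.## -> .   bit 11 = 0  t=0,i=9
  .#.#. -> .   bit 10 = 0  t=3,i=13
  .#..# -> #   bit 9 = 1  t=0,i=6
  .#... -> .   bit 8 = 0  t=2,i=21
  ..### -> #   bit 7 = 1  t=0,i=0
  ..##. -> .   bit 6 = 0  t=1,i=21
  ..#.# -> #   bit 5 = 1  t=0,i=8
  ..#.. -> .   bit 4 = 0  t=2,i=17
  ...## -> #   bit 3 = 1  t=0,i=15
  ...#. -> #   bit 2 = 1  t=2,i=16
  ....# -> .   bit 1 = 0  t=1,i=19
  ..... -> #   bit 0 = 1  t=2,i=6
  bits 00101101001111100110001010101101 = 759063213

759063213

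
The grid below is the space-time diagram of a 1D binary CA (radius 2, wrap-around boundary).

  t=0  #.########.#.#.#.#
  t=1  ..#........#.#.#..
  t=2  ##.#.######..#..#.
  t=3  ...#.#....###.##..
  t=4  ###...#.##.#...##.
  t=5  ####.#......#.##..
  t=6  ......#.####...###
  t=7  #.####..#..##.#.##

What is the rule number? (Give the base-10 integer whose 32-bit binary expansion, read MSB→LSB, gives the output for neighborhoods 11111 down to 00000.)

330060623

  ##### -> .   bit 31 = 0  t=0,i=4
  ####. -> .   bit 30 = 0  t=0,i=8
  ###.# -> .   bit 29 = 0  t=0,i=9
  ###.. -> #   bit 28 = 1  t=2,i=10
  ##.## -> .   bit 27 = 0  t=0,i=1
  ##.#. -> .   bit 26 = 0  t=0,i=10
  ##..# -> #   bit 25 = 1  t=2,i=11
  ##... -> #   bit 24 = 1  t=3,i=16
  #.### -> #   bit 23 = 1  t=0,i=2
  #.##. -> .   bit 22 = 0  t=0,i=17
  #.#.# -> #   bit 21 = 1  t=0,i=11
  #.#.. -> .   bit 20 = 0  t=1,i=15
  #..## -> #   bit 19 = 1  t=5,i=17
  #..#. -> #   bit 18 = 1  t=2,i=12
  #...# -> .   bit 17 = 0  t=4,i=4
  #.... -> .   bit 16 = 0  t=1,i=4
  .#### -> .   bit 15 = 0  t=0,i=3
  .###. -> #   bit 14 = 1  t=3,i=11
  .##.# -> .   bit 13 = 0  t=0,i=0
  .##.. -> #   bit 12 = 1  t=3,i=15
  .#.## -> .   bit 11 = 0  t=0,i=16
  .#.#. -> .   bit 10 = 0  t=0,i=12
  .#..# -> #   bit 9 = 1  t=2,i=14
  .#... -> #   bit 8 = 1  t=1,i=3
  ..### -> .   bit 7 = 0  t=3,i=10
  ..##. -> #   bit 6 = 1  t=4,i=15
  ..#.# -> .   bit 5 = 0  t=1,i=11
  ..#.. -> .   bit 4 = 0  t=1,i=2
  ...## -> #   bit 3 = 1  t=3,i=9
  ...#. -> #   bit 2 = 1  t=1,i=1
  ....# -> #   bit 1 = 1  t=1,i=0
  ..... -> #   bit 0 = 1  t=1,i=5
  bits 00010011101011000101001101001111 = 330060623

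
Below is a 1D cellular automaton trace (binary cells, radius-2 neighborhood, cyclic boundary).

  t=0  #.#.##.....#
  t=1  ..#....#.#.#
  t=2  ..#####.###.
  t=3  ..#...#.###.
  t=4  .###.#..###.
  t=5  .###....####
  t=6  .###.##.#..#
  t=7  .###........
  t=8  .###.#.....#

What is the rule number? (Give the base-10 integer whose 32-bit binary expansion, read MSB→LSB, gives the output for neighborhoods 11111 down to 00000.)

  [31] ##### => .  t=2,i=4
  [30] ####. => .  t=2,i=5
  [29] ###.# => #  t=2,i=6
  [28] ###.. => #  t=2,i=10
  [27] ##.## => .  t=2,i=7
  [26] ##.#. => .  t=0,i=1
  [25] ##..# => #  t=4,i=11
  [24] ##... => .  t=0,i=6
  [23] #.### => #  t=2,i=8
  [22] #.##. => .  t=0,i=4
  [21] #.#.# => #  t=0,i=2
  [20] #.#.. => .  t=1,i=11
  [19] #..## => .  t=4,i=0
  [18] #..#. => .  t=1,i=1
  [17] #...# => .  t=2,i=0
  [16] #.... => #  t=0,i=7
  [15] .#### => .  t=2,i=3
  [14] .###. => #  t=2,i=9
  [13] .##.# => .  t=0,i=0
  [12] .##.. => .  t=0,i=5
  [11] .#.## => .  t=0,i=3
  [10] .#.#. => #  t=1,i=8
  [9] .#..# => .  t=1,i=0
  [8] .#... => #  t=1,i=3
  [7] ..### => #  t=2,i=2
  [6] ..##. => #  t=0,i=11
  [5] ..#.# => .  t=1,i=7
  [4] ..#.. => #  t=1,i=2
  [3] ...## => .  t=0,i=10
  [2] ...#. => #  t=1,i=6
  [1] ....# => #  t=0,i=9
  [0] ..... => .  t=0,i=8
  bits 00110010101000010100010111010110 = 849429974

849429974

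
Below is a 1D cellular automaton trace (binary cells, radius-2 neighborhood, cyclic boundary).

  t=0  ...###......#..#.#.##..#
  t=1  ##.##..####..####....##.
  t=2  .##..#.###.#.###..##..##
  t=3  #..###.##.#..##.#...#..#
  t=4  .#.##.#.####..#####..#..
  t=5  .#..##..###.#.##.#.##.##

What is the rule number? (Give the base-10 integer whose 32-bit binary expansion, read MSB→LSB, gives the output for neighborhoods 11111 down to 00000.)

1318578083

  [31] ##### => .  t=4,i=16
  [30] ####. => #  t=1,i=9
  [29] ###.# => .  t=2,i=9
  [28] ###.. => .  t=0,i=5
  [27] ##.## => #  t=1,i=2
  [26] ##.#. => #  t=2,i=10
  [25] ##..# => #  t=0,i=21
  [24] ##... => .  t=0,i=6
  [23] #.### => #  t=2,i=7
  [22] #.##. => .  t=0,i=19
  [21] #.#.# => .  t=0,i=17
  [20] #.#.. => #  t=3,i=10
  [19] #..## => .  t=1,i=6
  [18] #..#. => #  t=0,i=14
  [17] #...# => #  t=0,i=1
  [16] #.... => #  t=0,i=7
  [15] .#### => #  t=1,i=8
  [14] .###. => #  t=0,i=4
  [13] .##.# => #  t=1,i=1
  [12] .##.. => .  t=0,i=20
  [11] .#.## => .  t=0,i=18
  [10] .#.#. => #  t=0,i=16
  [9] .#..# => #  t=0,i=13
  [8] .#... => #  t=0,i=0
  [7] ..### => #  t=0,i=3
  [6] ..##. => .  t=1,i=21
  [5] ..#.# => #  t=0,i=15
  [4] ..#.. => .  t=0,i=12
  [3] ...## => .  t=0,i=2
  [2] ...#. => .  t=0,i=11
  [1] ....# => #  t=0,i=10
  [0] ..... => #  t=0,i=8
  bits 01001110100101111110011110100011 = 1318578083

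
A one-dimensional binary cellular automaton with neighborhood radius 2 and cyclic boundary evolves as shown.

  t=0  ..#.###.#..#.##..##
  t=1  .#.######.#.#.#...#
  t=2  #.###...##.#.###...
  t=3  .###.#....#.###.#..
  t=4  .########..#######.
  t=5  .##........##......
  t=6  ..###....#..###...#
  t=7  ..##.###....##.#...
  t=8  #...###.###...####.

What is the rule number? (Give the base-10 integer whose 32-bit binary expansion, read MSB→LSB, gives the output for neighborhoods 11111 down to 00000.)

  [31] ##### => .  t=1,i=5
  [30] ####. => .  t=1,i=7
  [29] ###.# => #  t=0,i=6
  [28] ###.. => .  t=2,i=4
  [27] ##.## => #  t=7,i=4
  [26] ##.#. => #  t=0,i=7
  [25] ##..# => .  t=0,i=0
  [24] ##... => #  t=2,i=5
  [23] #.### => #  t=0,i=4
  [22] #.##. => .  t=0,i=13
  [21] #.#.# => .  t=1,i=1
  [20] #.#.. => #  t=0,i=8
  [19] #..## => .  t=0,i=16
  [18] #..#. => #  t=0,i=1
  [17] #...# => .  t=1,i=16
  [16] #.... => #  t=3,i=7
  [15] .#### => #  t=1,i=4
  [14] .###. => #  t=0,i=5
  [13] .##.# => .  t=2,i=9
  [12] .##.. => #  t=0,i=14
  [11] .#.## => #  t=0,i=3
  [10] .#.#. => #  t=1,i=0
  [9] .#..# => .  t=0,i=9
  [8] .#... => #  t=1,i=15
  [7] ..### => #  t=3,i=1
  [6] ..##. => .  t=0,i=17
  [5] ..#.# => .  t=0,i=2
  [4] ..#.. => .  t=6,i=9
  [3] ...## => .  t=2,i=7
  [2] ...#. => .  t=1,i=17
  [1] ....# => #  t=3,i=8
  [0] ..... => .  t=5,i=5
  bits 00101101100101011101110110000010 = 764796290

764796290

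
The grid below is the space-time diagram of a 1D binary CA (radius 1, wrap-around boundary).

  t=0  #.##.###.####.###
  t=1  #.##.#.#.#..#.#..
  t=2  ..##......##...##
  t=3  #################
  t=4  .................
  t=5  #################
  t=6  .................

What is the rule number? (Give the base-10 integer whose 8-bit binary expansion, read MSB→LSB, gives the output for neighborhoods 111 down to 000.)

91

  nb ###: next=.  (t=0,i=6, bit7=0)
  nb ##.: next=#  (t=0,i=0, bit6=1)
  nb #.#: next=.  (t=0,i=1, bit5=0)
  nb #..: next=#  (t=1,i=10, bit4=1)
  nb .##: next=#  (t=0,i=2, bit3=1)
  nb .#.: next=.  (t=1,i=0, bit2=0)
  nb ..#: next=#  (t=1,i=11, bit1=1)
  nb ...: next=#  (t=2,i=5, bit0=1)
  bits 01011011 = 91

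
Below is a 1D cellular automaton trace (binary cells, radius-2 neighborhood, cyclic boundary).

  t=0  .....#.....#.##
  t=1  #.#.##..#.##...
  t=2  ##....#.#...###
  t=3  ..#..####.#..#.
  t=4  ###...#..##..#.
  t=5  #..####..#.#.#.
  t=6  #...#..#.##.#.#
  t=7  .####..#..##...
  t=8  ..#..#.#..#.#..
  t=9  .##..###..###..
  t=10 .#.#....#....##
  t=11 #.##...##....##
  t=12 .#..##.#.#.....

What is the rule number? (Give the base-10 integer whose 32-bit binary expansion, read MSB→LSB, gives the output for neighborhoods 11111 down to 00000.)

  [31] ##### => .  t=2,i=14
  [30] ####. => .  t=2,i=0
  [29] ###.# => .  t=3,i=8
  [28] ###.. => .  t=2,i=1
  [27] ##.## => #  t=11,i=1
  [26] ##.#. => #  t=3,i=9
  [25] ##..# => #  t=1,i=6
  [24] ##... => #  t=0,i=0
  [23] #.### => #  t=4,i=0
  [22] #.##. => .  t=0,i=13
  [21] #.#.# => .  t=1,i=2
  [20] #.#.. => #  t=2,i=8
  [19] #..## => .  t=3,i=4
  [18] #..#. => .  t=1,i=7
  [17] #...# => #  t=1,i=13
  [16] #.... => .  t=0,i=1
  [15] .#### => #  t=2,i=13
  [14] .###. => .  t=4,i=1
  [13] .##.# => #  t=6,i=10
  [12] .##.. => .  t=0,i=14
  [11] .#.## => .  t=0,i=12
  [10] .#.#. => #  t=1,i=1
  [9] .#..# => .  t=3,i=3
  [8] .#... => .  t=0,i=6
  [7] ..### => .  t=2,i=12
  [6] ..##. => #  t=4,i=9
  [5] ..#.# => #  t=0,i=11
  [4] ..#.. => #  t=0,i=5
  [3] ...## => .  t=2,i=11
  [2] ...#. => #  t=0,i=4
  [1] ....# => .  t=0,i=3
  [0] ..... => #  t=0,i=2
  bits 00001111100100101010010001110101 = 261268597

261268597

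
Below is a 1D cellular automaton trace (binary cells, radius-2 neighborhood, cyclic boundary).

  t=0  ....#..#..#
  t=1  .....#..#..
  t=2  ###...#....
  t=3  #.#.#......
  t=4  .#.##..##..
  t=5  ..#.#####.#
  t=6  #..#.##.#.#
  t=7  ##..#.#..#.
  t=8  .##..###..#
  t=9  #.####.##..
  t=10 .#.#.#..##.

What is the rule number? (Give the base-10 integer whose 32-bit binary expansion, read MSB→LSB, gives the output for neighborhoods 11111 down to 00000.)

  [31] ##### => #  t=5,i=6
  [30] ####. => .  t=5,i=7
  [29] ###.# => #  t=5,i=8
  [28] ###.. => #  t=2,i=2
  [27] ##.## => .  t=9,i=6
  [26] ##.#. => .  t=5,i=9
  [25] ##..# => #  t=4,i=5
  [24] ##... => .  t=2,i=3
  [23] #.### => .  t=5,i=4
  [22] #.##. => .  t=4,i=3
  [21] #.#.# => .  t=3,i=2
  [20] #.#.. => #  t=3,i=4
  [19] #..## => #  t=4,i=6
  [18] #..#. => .  t=0,i=6
  [17] #...# => #  t=2,i=4
  [16] #.... => .  t=0,i=1
  [15] .#### => #  t=5,i=5
  [14] .###. => .  t=2,i=1
  [13] .##.# => #  t=6,i=6
  [12] .##.. => #  t=4,i=4
  [11] .#.## => #  t=4,i=2
  [10] .#.#. => #  t=3,i=1
  [9] .#..# => #  t=0,i=5
  [8] .#... => .  t=0,i=0
  [7] ..### => #  t=2,i=0
  [6] ..##. => #  t=4,i=7
  [5] ..#.# => .  t=3,i=0
  [4] ..#.. => .  t=0,i=4
  [3] ...## => .  t=2,i=10
  [2] ...#. => .  t=0,i=3
  [1] ....# => .  t=0,i=2
  [0] ..... => #  t=1,i=0
  bits 10110010000110101011111011000001 = 2988097217

2988097217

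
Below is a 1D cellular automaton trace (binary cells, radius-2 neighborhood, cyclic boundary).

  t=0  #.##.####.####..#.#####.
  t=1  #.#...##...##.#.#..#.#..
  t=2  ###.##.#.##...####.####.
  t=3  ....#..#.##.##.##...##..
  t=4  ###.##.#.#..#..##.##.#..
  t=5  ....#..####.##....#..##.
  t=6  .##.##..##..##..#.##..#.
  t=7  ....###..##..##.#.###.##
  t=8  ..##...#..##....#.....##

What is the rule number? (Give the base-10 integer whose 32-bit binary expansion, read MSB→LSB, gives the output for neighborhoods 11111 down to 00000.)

1114805819

  nb #####: next=.  (t=0,i=20, bit31=0)
  nb ####.: next=#  (t=0,i=7, bit30=1)
  nb ###.#: next=.  (t=0,i=8, bit29=0)
  nb ###..: next=.  (t=0,i=13, bit28=0)
  nb ##.##: next=.  (t=0,i=4, bit27=0)
  nb ##.#.: next=.  (t=0,i=23, bit26=0)
  nb ##..#: next=#  (t=0,i=14, bit25=1)
  nb ##...: next=.  (t=1,i=8, bit24=0)
  nb #.###: next=.  (t=0,i=5, bit23=0)
  nb #.##.: next=#  (t=0,i=2, bit22=1)
  nb #.#.#: next=#  (t=0,i=0, bit21=1)
  nb #.#..: next=#  (t=1,i=2, bit20=1)
  nb #..##: next=.  (t=4,i=14, bit19=0)
  nb #..#.: next=.  (t=0,i=15, bit18=0)
  nb #...#: next=#  (t=1,i=4, bit17=1)
  nb #....: next=.  (t=3,i=23, bit16=0)
  nb .####: next=#  (t=0,i=6, bit15=1)
  nb .###.: next=.  (t=2,i=1, bit14=0)
  nb .##.#: next=.  (t=0,i=3, bit13=0)
  nb .##..: next=#  (t=1,i=7, bit12=1)
  nb .#.##: next=.  (t=0,i=1, bit11=0)
  nb .#.#.: next=#  (t=1,i=1, bit10=1)
  nb .#..#: next=#  (t=1,i=17, bit9=1)
  nb .#...: next=.  (t=1,i=3, bit8=0)
  nb ..###: next=.  (t=2,i=14, bit7=0)
  nb ..##.: next=.  (t=1,i=6, bit6=0)
  nb ..#.#: next=#  (t=0,i=16, bit5=1)
  nb ..#..: next=#  (t=3,i=4, bit4=1)
  nb ...##: next=#  (t=1,i=5, bit3=1)
  nb ...#.: next=.  (t=3,i=3, bit2=0)
  nb ....#: next=#  (t=3,i=2, bit1=1)
  nb .....: next=#  (t=3,i=0, bit0=1)
  bits 01000010011100101001011000111011 = 1114805819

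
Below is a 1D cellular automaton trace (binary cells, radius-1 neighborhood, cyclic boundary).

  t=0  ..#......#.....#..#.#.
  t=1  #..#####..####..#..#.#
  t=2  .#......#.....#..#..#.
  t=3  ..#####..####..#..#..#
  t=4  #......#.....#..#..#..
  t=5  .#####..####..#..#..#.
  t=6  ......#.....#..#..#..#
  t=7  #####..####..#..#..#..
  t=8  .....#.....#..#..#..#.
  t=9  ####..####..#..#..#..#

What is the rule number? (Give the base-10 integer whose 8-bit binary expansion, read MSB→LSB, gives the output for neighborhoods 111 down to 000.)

  ###|.  b7=0 t=1,i=4
  ##.|.  b6=0 t=1,i=0
  #.#|#  b5=1 t=0,i=19
  #..|#  b4=1 t=0,i=3
  .##|.  b3=0 t=1,i=3
  .#.|.  b2=0 t=0,i=2
  ..#|.  b1=0 t=0,i=1
  ...|#  b0=1 t=0,i=0
  bits 00110001 = 49

49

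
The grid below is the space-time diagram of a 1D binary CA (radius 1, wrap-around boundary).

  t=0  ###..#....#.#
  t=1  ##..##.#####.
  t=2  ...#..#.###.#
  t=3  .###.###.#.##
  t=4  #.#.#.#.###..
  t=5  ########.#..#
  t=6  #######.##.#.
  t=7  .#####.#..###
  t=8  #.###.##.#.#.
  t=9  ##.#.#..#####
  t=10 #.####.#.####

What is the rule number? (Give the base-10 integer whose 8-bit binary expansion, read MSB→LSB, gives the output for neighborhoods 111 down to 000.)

  [7] ### => #  t=0,i=0
  [6] ##. => .  t=0,i=2
  [5] #.# => #  t=0,i=11
  [4] #.. => .  t=0,i=3
  [3] .## => .  t=0,i=12
  [2] .#. => #  t=0,i=5
  [1] ..# => #  t=0,i=4
  [0] ... => #  t=0,i=7
  bits 10100111 = 167

167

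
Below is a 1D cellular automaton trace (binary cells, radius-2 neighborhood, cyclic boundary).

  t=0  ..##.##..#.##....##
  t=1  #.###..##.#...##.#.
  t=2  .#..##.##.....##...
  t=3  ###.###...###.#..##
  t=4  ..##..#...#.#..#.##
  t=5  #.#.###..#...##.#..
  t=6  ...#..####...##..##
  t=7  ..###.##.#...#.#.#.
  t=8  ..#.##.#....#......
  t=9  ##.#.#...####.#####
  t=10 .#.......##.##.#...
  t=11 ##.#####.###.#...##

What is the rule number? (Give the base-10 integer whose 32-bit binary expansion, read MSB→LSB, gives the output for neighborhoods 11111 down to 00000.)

973449943

  [31] ##### => .  t=3,i=0
  [30] ####. => .  t=3,i=1
  [29] ###.# => #  t=3,i=2
  [28] ###.. => #  t=1,i=4
  [27] ##.## => #  t=0,i=4
  [26] ##.#. => .  t=1,i=9
  [25] ##..# => #  t=0,i=0
  [24] ##... => .  t=0,i=13
  [23] #.### => .  t=1,i=2
  [22] #.##. => .  t=0,i=5
  [21] #.#.# => .  t=1,i=0
  [20] #.#.. => .  t=1,i=10
  [19] #..## => .  t=0,i=1
  [18] #..#. => #  t=0,i=8
  [17] #...# => .  t=1,i=12
  [16] #.... => #  t=0,i=14
  [15] .#### => #  t=3,i=18
  [14] .###. => .  t=1,i=3
  [13] .##.# => #  t=0,i=3
  [12] .##.. => .  t=0,i=6
  [11] .#.## => #  t=0,i=10
  [10] .#.#. => .  t=1,i=18
  [9] .#..# => #  t=2,i=2
  [8] .#... => .  t=1,i=11
  [7] ..### => #  t=3,i=10
  [6] ..##. => #  t=0,i=2
  [5] ..#.# => .  t=0,i=9
  [4] ..#.. => #  t=2,i=1
  [3] ...## => .  t=0,i=16
  [2] ...#. => #  t=2,i=0
  [1] ....# => #  t=0,i=15
  [0] ..... => #  t=2,i=11
  bits 00111010000001011010101011010111 = 973449943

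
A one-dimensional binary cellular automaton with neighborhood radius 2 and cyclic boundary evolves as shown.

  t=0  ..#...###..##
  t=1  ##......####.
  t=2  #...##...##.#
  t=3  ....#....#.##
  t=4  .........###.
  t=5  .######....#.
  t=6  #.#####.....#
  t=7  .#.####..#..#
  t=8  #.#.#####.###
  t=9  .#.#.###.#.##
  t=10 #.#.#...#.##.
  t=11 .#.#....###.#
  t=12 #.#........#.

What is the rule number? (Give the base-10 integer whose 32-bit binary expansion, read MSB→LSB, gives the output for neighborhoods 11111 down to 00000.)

3729559137

  ##### -> #   bit 31 = 1  t=5,i=3
  ####. -> #   bit 30 = 1  t=1,i=10
  ###.# -> .   bit 29 = 0  t=1,i=11
  ###.. -> #   bit 28 = 1  t=0,i=8
  ##.## -> #   bit 27 = 1  t=1,i=12
  ##.#. -> #   bit 26 = 1  t=8,i=1
  ##..# -> #   bit 25 = 1  t=0,i=0
  ##... -> .   bit 24 = 0  t=1,i=2
  #.### -> .   bit 23 = 0  t=6,i=2
  #.##. -> #   bit 22 = 1  t=1,i=0
  #.#.# -> .   bit 21 = 0  t=7,i=1
  #.#.. -> .   bit 20 = 0  t=10,i=4
  #..## -> #   bit 19 = 1  t=0,i=10
  #..#. -> #   bit 18 = 1  t=0,i=1
  #...# -> .   bit 17 = 0  t=0,i=4
  #.... -> .   bit 16 = 0  t=1,i=3
  .#### -> #   bit 15 = 1  t=1,i=9
  .###. -> .   bit 14 = 0  t=0,i=7
  .##.# -> .   bit 13 = 0  t=2,i=10
  .##.. -> .   bit 12 = 0  t=0,i=12
  .#.## -> #   bit 11 = 1  t=3,i=10
  .#.#. -> #   bit 10 = 1  t=7,i=0
  .#..# -> #   bit 9 = 1  t=5,i=12
  .#... -> .   bit 8 = 0  t=0,i=3
  ..### -> .   bit 7 = 0  t=0,i=6
  ..##. -> #   bit 6 = 1  t=0,i=11
  ..#.# -> #   bit 5 = 1  t=3,i=9
  ..#.. -> .   bit 4 = 0  t=0,i=2
  ...## -> .   bit 3 = 0  t=0,i=5
  ...#. -> .   bit 2 = 0  t=3,i=3
  ....# -> .   bit 1 = 0  t=1,i=6
  ..... -> #   bit 0 = 1  t=1,i=4
  bits 11011110010011001000111001100001 = 3729559137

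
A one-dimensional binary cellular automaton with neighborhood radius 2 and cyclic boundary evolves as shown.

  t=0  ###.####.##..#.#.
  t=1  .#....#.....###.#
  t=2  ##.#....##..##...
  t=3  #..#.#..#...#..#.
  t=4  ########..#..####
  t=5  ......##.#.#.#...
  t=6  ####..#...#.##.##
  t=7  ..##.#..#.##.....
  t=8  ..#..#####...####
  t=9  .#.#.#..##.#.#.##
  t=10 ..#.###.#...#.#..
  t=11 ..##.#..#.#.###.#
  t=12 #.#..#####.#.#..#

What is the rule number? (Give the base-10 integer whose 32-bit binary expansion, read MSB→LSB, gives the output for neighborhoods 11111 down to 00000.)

1343704801

  [31] ##### => .  t=4,i=0
  [30] ####. => #  t=0,i=6
  [29] ###.# => .  t=0,i=2
  [28] ###.. => #  t=4,i=7
  [27] ##.## => .  t=0,i=3
  [26] ##.#. => .  t=1,i=15
  [25] ##..# => .  t=0,i=11
  [24] ##... => .  t=2,i=14
  [23] #.### => .  t=0,i=0
  [22] #.##. => .  t=0,i=9
  [21] #.#.# => .  t=0,i=15
  [20] #.#.. => #  t=1,i=1
  [19] #..## => .  t=2,i=11
  [18] #..#. => #  t=0,i=12
  [17] #...# => #  t=2,i=15
  [16] #.... => #  t=1,i=3
  [15] .#### => .  t=0,i=5
  [14] .###. => #  t=0,i=1
  [13] .##.# => .  t=2,i=1
  [12] .##.. => .  t=0,i=10
  [11] .#.## => #  t=0,i=16
  [10] .#.#. => #  t=0,i=14
  [9] .#..# => #  t=3,i=1
  [8] .#... => .  t=1,i=2
  [7] ..### => #  t=1,i=12
  [6] ..##. => #  t=2,i=0
  [5] ..#.# => #  t=0,i=13
  [4] ..#.. => .  t=1,i=6
  [3] ...## => .  t=1,i=11
  [2] ...#. => .  t=1,i=5
  [1] ....# => .  t=1,i=4
  [0] ..... => #  t=1,i=9
  bits 01010000000101110100111011100001 = 1343704801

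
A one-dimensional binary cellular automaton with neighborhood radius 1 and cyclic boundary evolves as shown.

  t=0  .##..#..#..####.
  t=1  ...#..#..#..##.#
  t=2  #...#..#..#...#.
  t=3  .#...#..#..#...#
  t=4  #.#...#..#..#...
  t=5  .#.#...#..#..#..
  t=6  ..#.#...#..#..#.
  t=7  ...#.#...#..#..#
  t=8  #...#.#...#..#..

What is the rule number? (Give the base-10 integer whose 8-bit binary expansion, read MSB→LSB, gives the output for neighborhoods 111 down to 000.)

  nb ###: next=#  (t=0,i=12, bit7=1)
  nb ##.: next=.  (t=0,i=2, bit6=0)
  nb #.#: next=#  (t=1,i=14, bit5=1)
  nb #..: next=#  (t=0,i=3, bit4=1)
  nb .##: next=.  (t=0,i=1, bit3=0)
  nb .#.: next=.  (t=0,i=5, bit2=0)
  nb ..#: next=.  (t=0,i=0, bit1=0)
  nb ...: next=.  (t=1,i=1, bit0=0)
  bits 10110000 = 176

176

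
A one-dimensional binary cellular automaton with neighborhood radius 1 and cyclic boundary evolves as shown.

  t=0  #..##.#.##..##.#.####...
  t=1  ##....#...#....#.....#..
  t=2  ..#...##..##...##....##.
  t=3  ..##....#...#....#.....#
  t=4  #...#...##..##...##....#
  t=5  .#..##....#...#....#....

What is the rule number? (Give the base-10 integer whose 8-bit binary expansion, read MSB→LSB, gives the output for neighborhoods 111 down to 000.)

  ###|.  b7=0 t=0,i=18
  ##.|.  b6=0 t=0,i=4
  #.#|.  b5=0 t=0,i=5
  #..|#  b4=1 t=0,i=1
  .##|.  b3=0 t=0,i=3
  .#.|#  b2=1 t=0,i=0
  ..#|.  b1=0 t=0,i=2
  ...|.  b0=0 t=0,i=22
  bits 00010100 = 20

20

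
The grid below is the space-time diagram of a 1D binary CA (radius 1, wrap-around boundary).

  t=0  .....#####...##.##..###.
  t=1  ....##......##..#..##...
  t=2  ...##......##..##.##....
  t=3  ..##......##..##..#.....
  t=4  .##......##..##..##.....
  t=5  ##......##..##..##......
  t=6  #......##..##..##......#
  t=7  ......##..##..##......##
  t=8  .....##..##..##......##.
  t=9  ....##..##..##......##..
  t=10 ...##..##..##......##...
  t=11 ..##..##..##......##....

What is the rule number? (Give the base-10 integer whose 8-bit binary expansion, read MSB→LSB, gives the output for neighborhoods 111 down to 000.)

14

  nb ###: next=.  (t=0,i=6, bit7=0)
  nb ##.: next=.  (t=0,i=9, bit6=0)
  nb #.#: next=.  (t=0,i=15, bit5=0)
  nb #..: next=.  (t=0,i=10, bit4=0)
  nb .##: next=#  (t=0,i=5, bit3=1)
  nb .#.: next=#  (t=1,i=16, bit2=1)
  nb ..#: next=#  (t=0,i=4, bit1=1)
  nb ...: next=.  (t=0,i=0, bit0=0)
  bits 00001110 = 14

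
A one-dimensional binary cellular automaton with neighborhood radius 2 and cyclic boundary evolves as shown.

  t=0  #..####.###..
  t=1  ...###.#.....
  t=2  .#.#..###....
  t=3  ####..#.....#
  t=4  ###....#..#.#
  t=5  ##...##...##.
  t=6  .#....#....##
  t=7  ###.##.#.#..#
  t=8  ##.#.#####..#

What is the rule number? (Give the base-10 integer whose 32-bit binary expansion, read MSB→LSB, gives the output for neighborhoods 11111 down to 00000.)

3425746342

  #####|#  b31=1 t=3,i=1
  ####.|#  b30=1 t=0,i=5
  ###.#|.  b29=0 t=0,i=6
  ###..|.  b28=0 t=0,i=10
  ##.##|#  b27=1 t=0,i=7
  ##.#.|#  b26=1 t=1,i=6
  ##..#|.  b25=0 t=0,i=11
  ##...|.  b24=0 t=2,i=9
  #.###|.  b23=0 t=0,i=8
  #.##.|.  b22=0 t=5,i=0
  #.#.#|#  b21=1 t=7,i=7
  #.#..|#  b20=1 t=1,i=7
  #..##|.  b19=0 t=0,i=2
  #..#.|.  b18=0 t=0,i=12
  #...#|.  b17=0 t=5,i=3
  #....|.  b16=0 t=1,i=9
  .####|#  b15=1 t=0,i=4
  .###.|.  b14=0 t=0,i=9
  .##.#|#  b13=1 t=5,i=11
  .##..|#  b12=1 t=5,i=1
  .#.##|#  b11=1 t=4,i=11
  .#.#.|#  b10=1 t=2,i=2
  .#..#|.  b9=0 t=0,i=1
  .#...|#  b8=1 t=1,i=8
  ..###|#  b7=1 t=0,i=3
  ..##.|.  b6=0 t=5,i=5
  ..#.#|#  b5=1 t=2,i=1
  ..#..|.  b4=0 t=0,i=0
  ...##|.  b3=0 t=1,i=2
  ...#.|#  b2=1 t=2,i=0
  ....#|#  b1=1 t=1,i=1
  .....|.  b0=0 t=1,i=0
  bits 11001100001100001011110110100110 = 3425746342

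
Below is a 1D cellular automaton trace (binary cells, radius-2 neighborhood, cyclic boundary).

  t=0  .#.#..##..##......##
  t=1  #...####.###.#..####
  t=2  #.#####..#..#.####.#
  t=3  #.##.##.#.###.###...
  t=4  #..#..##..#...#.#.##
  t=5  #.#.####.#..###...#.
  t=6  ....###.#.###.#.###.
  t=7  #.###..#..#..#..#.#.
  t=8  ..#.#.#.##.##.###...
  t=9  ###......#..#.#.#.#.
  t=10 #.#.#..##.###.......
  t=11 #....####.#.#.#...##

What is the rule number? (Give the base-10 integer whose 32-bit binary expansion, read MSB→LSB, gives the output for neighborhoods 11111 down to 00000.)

1418703598

  [31] ##### => .  t=1,i=18
  [30] ####. => #  t=1,i=6
  [29] ###.# => .  t=1,i=7
  [28] ###.. => #  t=1,i=0
  [27] ##.## => .  t=1,i=8
  [26] ##.#. => #  t=0,i=0
  [25] ##..# => .  t=0,i=8
  [24] ##... => .  t=0,i=12
  [23] #.### => #  t=1,i=9
  [22] #.##. => .  t=2,i=19
  [21] #.#.# => .  t=0,i=1
  [20] #.#.. => .  t=0,i=3
  [19] #..## => #  t=0,i=5
  [18] #..#. => #  t=2,i=8
  [17] #...# => #  t=1,i=2
  [16] #.... => #  t=0,i=13
  [15] .#### => #  t=1,i=5
  [14] .###. => .  t=1,i=10
  [13] .##.# => #  t=0,i=19
  [12] .##.. => #  t=0,i=7
  [11] .#.## => .  t=2,i=13
  [10] .#.#. => .  t=0,i=2
  [9] .#..# => #  t=0,i=4
  [8] .#... => .  t=4,i=11
  [7] ..### => #  t=1,i=4
  [6] ..##. => #  t=0,i=6
  [5] ..#.# => #  t=2,i=12
  [4] ..#.. => .  t=2,i=9
  [3] ...## => #  t=0,i=17
  [2] ...#. => #  t=3,i=19
  [1] ....# => #  t=0,i=16
  [0] ..... => .  t=0,i=14
  bits 01010100100011111011001011101110 = 1418703598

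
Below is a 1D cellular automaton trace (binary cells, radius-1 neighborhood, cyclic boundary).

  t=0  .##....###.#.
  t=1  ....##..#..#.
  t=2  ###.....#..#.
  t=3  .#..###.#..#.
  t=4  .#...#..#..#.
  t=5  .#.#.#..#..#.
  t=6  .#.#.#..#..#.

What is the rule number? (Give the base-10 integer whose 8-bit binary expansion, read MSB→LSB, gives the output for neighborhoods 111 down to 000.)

133

  ###|#  b7=1 t=0,i=8
  ##.|.  b6=0 t=0,i=2
  #.#|.  b5=0 t=0,i=10
  #..|.  b4=0 t=0,i=3
  .##|.  b3=0 t=0,i=1
  .#.|#  b2=1 t=0,i=11
  ..#|.  b1=0 t=0,i=0
  ...|#  b0=1 t=0,i=4
  bits 10000101 = 133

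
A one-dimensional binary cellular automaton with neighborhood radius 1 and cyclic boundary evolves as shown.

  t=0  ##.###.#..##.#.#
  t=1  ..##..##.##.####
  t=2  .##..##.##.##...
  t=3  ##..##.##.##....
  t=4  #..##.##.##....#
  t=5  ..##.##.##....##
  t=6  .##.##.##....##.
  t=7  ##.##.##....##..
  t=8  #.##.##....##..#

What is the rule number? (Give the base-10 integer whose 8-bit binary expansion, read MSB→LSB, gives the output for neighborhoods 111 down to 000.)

46

  [7] ### => .  t=0,i=0
  [6] ##. => .  t=0,i=1
  [5] #.# => #  t=0,i=2
  [4] #.. => .  t=0,i=8
  [3] .## => #  t=0,i=3
  [2] .#. => #  t=0,i=7
  [1] ..# => #  t=0,i=9
  [0] ... => .  t=2,i=14
  bits 00101110 = 46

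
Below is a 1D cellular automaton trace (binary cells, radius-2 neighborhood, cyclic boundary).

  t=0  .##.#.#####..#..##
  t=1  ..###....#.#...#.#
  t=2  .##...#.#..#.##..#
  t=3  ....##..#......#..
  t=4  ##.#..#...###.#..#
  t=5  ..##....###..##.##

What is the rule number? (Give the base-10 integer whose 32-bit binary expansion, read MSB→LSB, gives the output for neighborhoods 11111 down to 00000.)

1178280077

  #####|.  b31=0 t=0,i=8
  ####.|#  b30=1 t=0,i=9
  ###.#|.  b29=0 t=4,i=1
  ###..|.  b28=0 t=0,i=10
  ##.##|.  b27=0 t=0,i=0
  ##.#.|#  b26=1 t=0,i=3
  ##..#|#  b25=1 t=0,i=11
  ##...|.  b24=0 t=1,i=5
  #.###|.  b23=0 t=0,i=6
  #.##.|.  b22=0 t=0,i=1
  #.#.#|#  b21=1 t=0,i=4
  #.#..|#  b20=1 t=1,i=11
  #..##|#  b19=1 t=0,i=15
  #..#.|.  b18=0 t=0,i=12
  #...#|#  b17=1 t=1,i=13
  #....|#  b16=1 t=1,i=6
  .####|.  b15=0 t=0,i=7
  .###.|.  b14=0 t=1,i=3
  .##.#|#  b13=1 t=0,i=2
  .##..|.  b12=0 t=2,i=2
  .#.##|.  b11=0 t=0,i=5
  .#.#.|.  b10=0 t=1,i=10
  .#..#|.  b9=0 t=0,i=14
  .#...|.  b8=0 t=1,i=12
  ..###|#  b7=1 t=1,i=2
  ..##.|.  b6=0 t=0,i=16
  ..#.#|.  b5=0 t=1,i=9
  ..#..|.  b4=0 t=0,i=13
  ...##|#  b3=1 t=3,i=3
  ...#.|#  b2=1 t=1,i=8
  ....#|.  b1=0 t=1,i=7
  .....|#  b0=1 t=3,i=0
  bits 01000110001110110010000010001101 = 1178280077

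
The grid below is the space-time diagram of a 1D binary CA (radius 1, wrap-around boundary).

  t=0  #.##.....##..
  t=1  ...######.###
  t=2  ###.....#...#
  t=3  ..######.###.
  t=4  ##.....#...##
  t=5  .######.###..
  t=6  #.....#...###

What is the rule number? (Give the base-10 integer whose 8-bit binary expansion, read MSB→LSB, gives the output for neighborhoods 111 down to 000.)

83

  ### -> .   bit 7 = 0  t=1,i=4
  ##. -> #   bit 6 = 1  t=0,i=3
  #.# -> .   bit 5 = 0  t=0,i=1
  #.. -> #   bit 4 = 1  t=0,i=4
  .## -> .   bit 3 = 0  t=0,i=2
  .#. -> .   bit 2 = 0  t=0,i=0
  ..# -> #   bit 1 = 1  t=0,i=8
  ... -> #   bit 0 = 1  t=0,i=5
  bits 01010011 = 83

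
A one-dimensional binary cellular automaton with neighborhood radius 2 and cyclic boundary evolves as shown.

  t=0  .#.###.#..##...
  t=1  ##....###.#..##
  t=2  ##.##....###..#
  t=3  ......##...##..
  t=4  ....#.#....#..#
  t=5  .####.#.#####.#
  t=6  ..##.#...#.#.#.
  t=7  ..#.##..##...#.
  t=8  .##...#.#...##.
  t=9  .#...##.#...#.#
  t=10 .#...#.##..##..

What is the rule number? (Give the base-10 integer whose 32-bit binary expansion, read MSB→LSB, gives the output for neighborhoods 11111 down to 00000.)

1443988086

  [31] ##### => .  t=5,i=10
  [30] ####. => #  t=1,i=0
  [29] ###.# => .  t=0,i=5
  [28] ###.. => #  t=1,i=1
  [27] ##.## => .  t=2,i=2
  [26] ##.#. => #  t=0,i=6
  [25] ##..# => #  t=2,i=12
  [24] ##... => .  t=0,i=12
  [23] #.### => .  t=0,i=3
  [22] #.##. => .  t=2,i=3
  [21] #.#.# => .  t=5,i=6
  [20] #.#.. => #  t=0,i=7
  [19] #..## => .  t=0,i=9
  [18] #..#. => .  t=4,i=13
  [17] #...# => .  t=3,i=9
  [16] #.... => #  t=0,i=13
  [15] .#### => #  t=1,i=14
  [14] .###. => .  t=0,i=4
  [13] .##.# => .  t=6,i=3
  [12] .##.. => .  t=0,i=11
  [11] .#.## => .  t=0,i=2
  [10] .#.#. => .  t=4,i=5
  [9] .#..# => #  t=0,i=8
  [8] .#... => .  t=4,i=0
  [7] ..### => .  t=1,i=6
  [6] ..##. => #  t=0,i=10
  [5] ..#.# => #  t=0,i=1
  [4] ..#.. => #  t=4,i=11
  [3] ...## => .  t=1,i=5
  [2] ...#. => #  t=0,i=0
  [1] ....# => #  t=0,i=14
  [0] ..... => .  t=3,i=0
  bits 01010110000100011000001001110110 = 1443988086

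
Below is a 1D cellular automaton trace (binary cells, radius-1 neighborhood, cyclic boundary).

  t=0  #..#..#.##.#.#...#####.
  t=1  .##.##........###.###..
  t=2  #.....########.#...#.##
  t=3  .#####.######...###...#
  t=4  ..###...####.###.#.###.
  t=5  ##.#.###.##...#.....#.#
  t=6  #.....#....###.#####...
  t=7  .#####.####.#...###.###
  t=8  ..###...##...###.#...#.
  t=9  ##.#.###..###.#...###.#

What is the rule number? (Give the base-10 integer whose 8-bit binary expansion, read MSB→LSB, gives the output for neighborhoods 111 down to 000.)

147

  nb ###: next=#  (t=0,i=18, bit7=1)
  nb ##.: next=.  (t=0,i=9, bit6=0)
  nb #.#: next=.  (t=0,i=7, bit5=0)
  nb #..: next=#  (t=0,i=1, bit4=1)
  nb .##: next=.  (t=0,i=8, bit3=0)
  nb .#.: next=.  (t=0,i=0, bit2=0)
  nb ..#: next=#  (t=0,i=2, bit1=1)
  nb ...: next=#  (t=0,i=15, bit0=1)
  bits 10010011 = 147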